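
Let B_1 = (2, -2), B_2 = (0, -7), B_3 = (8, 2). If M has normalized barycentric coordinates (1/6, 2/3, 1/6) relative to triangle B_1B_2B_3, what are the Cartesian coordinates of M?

M = (1/6)·B_1 + (2/3)·B_2 + (1/6)·B_3.
x-coordinate: (1/6)·2 + (2/3)·0 + (1/6)·8 = 5/3.
y-coordinate: (1/6)·(-2) + (2/3)·(-7) + (1/6)·2 = -14/3.

(5/3, -14/3)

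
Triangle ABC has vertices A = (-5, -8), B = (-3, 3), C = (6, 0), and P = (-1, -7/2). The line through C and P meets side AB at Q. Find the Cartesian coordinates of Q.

Barycentric coordinates of P with respect to ABC: (1/2, 1/6, 1/3).
On side AB the C-coordinate is zero; dropping P's C-weight 1/3 and renormalizing the remaining 1/2 : 1/6 gives weights 3/4, 1/4 on A, B.
Q = (3/4)·(-5, -8) + (1/4)·(-3, 3) = (-9/2, -21/4).

(-9/2, -21/4)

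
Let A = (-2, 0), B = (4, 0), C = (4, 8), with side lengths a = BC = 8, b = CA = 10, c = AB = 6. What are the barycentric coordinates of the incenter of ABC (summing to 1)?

The incenter has barycentric coordinates proportional to the opposite side lengths: (8 : 10 : 6).
Normalizing by 8+10+6 = 24 gives (1/3, 5/12, 1/4).

(1/3, 5/12, 1/4)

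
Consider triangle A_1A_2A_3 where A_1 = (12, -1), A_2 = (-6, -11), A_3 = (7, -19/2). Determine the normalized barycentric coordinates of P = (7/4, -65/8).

(1/4, 1/2, 1/4)

Signed area of the reference triangle: [A_1A_2A_3] = ½·(12·(-11−(-19/2)) + (-6)·(-19/2−(-1)) + 7·(-1−(-11))) = ½·(-18 + 51 + 70) = 103/2.
[PA_2A_3] = ½·((7/4)·(-11−(-19/2)) + (-6)·(-19/2−(-65/8)) + 7·(-65/8−(-11))) = ½·(-21/8 + 33/4 + 161/8) = 103/8, so the A_1-coordinate is (103/8)/(103/2) = 1/4.
[A_1PA_3] = ½·(12·(-65/8−(-19/2)) + (7/4)·(-19/2−(-1)) + 7·(-1−(-65/8))) = ½·(33/2 − 119/8 + 399/8) = 103/4, so the A_2-coordinate is 1/2.
[A_1A_2P] = ½·(12·(-11−(-65/8)) + (-6)·(-65/8−(-1)) + (7/4)·(-1−(-11))) = ½·(-69/2 + 171/4 + 35/2) = 103/8, so the A_3-coordinate is 1/4.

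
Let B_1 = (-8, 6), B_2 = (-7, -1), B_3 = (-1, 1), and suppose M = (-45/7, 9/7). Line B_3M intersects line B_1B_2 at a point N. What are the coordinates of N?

Barycentric coordinates of M with respect to B_1B_2B_3: (2/7, 4/7, 1/7).
On side B_1B_2 the B_3-coordinate is zero; dropping M's B_3-weight 1/7 and renormalizing the remaining 2/7 : 4/7 gives weights 1/3, 2/3 on B_1, B_2.
N = (1/3)·(-8, 6) + (2/3)·(-7, -1) = (-22/3, 4/3).

(-22/3, 4/3)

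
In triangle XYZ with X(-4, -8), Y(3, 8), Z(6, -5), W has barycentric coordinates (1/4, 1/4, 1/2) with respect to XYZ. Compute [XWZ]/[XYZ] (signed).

The signed ratio [XWZ]/[XYZ] equals the barycentric coordinate of W at vertex Y, which is 1/4.

1/4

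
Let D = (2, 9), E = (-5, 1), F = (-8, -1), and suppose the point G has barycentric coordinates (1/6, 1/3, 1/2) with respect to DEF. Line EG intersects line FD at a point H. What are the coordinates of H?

Line EG meets FD where the E-coordinate vanishes; zeroing G's E-weight and renormalizing leaves F, D-weights 1/2 : 1/6 → (3/4, 1/4).
So H = (3/4)·F + (1/4)·D = (-11/2, 3/2).

(-11/2, 3/2)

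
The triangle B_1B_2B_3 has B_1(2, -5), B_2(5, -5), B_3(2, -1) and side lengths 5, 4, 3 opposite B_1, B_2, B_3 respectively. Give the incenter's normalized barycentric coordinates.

The incenter has barycentric coordinates proportional to the opposite side lengths: (5 : 4 : 3).
Normalizing by 5+4+3 = 12 gives (5/12, 1/3, 1/4).

(5/12, 1/3, 1/4)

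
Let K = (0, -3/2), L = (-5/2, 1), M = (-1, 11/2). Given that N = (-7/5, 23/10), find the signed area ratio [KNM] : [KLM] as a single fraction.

[KLM] = ½·(0·(1−(11/2)) + (-5/2)·(11/2−(-3/2)) + (-1)·(-3/2−1)) = ½·(0 − 35/2 + 5/2) = -15/2.
[KNM] = ½·(0·(23/10−(11/2)) + (-7/5)·(11/2−(-3/2)) + (-1)·(-3/2−(23/10))) = ½·(0 − 49/5 + 19/5) = -3, so the ratio is (-3)/(-15/2) = 2/5.

2/5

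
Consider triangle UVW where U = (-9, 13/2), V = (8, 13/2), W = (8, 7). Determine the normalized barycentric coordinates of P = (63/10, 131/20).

(1/10, 4/5, 1/10)

Signed area of the reference triangle: [UVW] = ½·((-9)·(13/2−7) + 8·(7−(13/2)) + 8·(13/2−(13/2))) = ½·(9/2 + 4 + 0) = 17/4.
[PVW] = ½·((63/10)·(13/2−7) + 8·(7−(131/20)) + 8·(131/20−(13/2))) = ½·(-63/20 + 18/5 + 2/5) = 17/40, so the U-coordinate is (17/40)/(17/4) = 1/10.
[UPW] = ½·((-9)·(131/20−7) + (63/10)·(7−(13/2)) + 8·(13/2−(131/20))) = ½·(81/20 + 63/20 − 2/5) = 17/5, so the V-coordinate is 4/5.
[UVP] = ½·((-9)·(13/2−(131/20)) + 8·(131/20−(13/2)) + (63/10)·(13/2−(13/2))) = ½·(9/20 + 2/5 + 0) = 17/40, so the W-coordinate is 1/10.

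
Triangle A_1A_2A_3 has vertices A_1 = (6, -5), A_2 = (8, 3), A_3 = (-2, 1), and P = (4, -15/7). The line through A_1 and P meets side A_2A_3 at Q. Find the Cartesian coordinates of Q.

(4/3, 5/3)

Barycentric coordinates of P with respect to A_1A_2A_3: (4/7, 1/7, 2/7).
On side A_2A_3 the A_1-coordinate is zero; dropping P's A_1-weight 4/7 and renormalizing the remaining 1/7 : 2/7 gives weights 1/3, 2/3 on A_2, A_3.
Q = (1/3)·(8, 3) + (2/3)·(-2, 1) = (4/3, 5/3).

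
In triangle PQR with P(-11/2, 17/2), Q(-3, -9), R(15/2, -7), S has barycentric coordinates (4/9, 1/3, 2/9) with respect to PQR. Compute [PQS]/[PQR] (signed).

2/9

The signed ratio [PQS]/[PQR] equals the barycentric coordinate of S at vertex R, which is 2/9.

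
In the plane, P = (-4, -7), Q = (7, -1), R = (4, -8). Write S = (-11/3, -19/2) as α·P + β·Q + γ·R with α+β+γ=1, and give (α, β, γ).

Signed area of the reference triangle: [PQR] = ½·((-4)·(-1−(-8)) + 7·(-8−(-7)) + 4·(-7−(-1))) = ½·(-28 − 7 − 24) = -59/2.
[SQR] = ½·((-11/3)·(-1−(-8)) + 7·(-8−(-19/2)) + 4·(-19/2−(-1))) = ½·(-77/3 + 21/2 − 34) = -295/12, so the P-coordinate is (-295/12)/(-59/2) = 5/6.
[PSR] = ½·((-4)·(-19/2−(-8)) + (-11/3)·(-8−(-7)) + 4·(-7−(-19/2))) = ½·(6 + 11/3 + 10) = 59/6, so the Q-coordinate is -1/3.
[PQS] = ½·((-4)·(-1−(-19/2)) + 7·(-19/2−(-7)) + (-11/3)·(-7−(-1))) = ½·(-34 − 35/2 + 22) = -59/4, so the R-coordinate is 1/2.
Check: 5/6 − 1/3 + 1/2 = 1.

(5/6, -1/3, 1/2)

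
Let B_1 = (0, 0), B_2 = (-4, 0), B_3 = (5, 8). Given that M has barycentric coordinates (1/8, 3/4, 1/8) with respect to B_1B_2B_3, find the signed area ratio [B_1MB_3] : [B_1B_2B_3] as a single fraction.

3/4

The signed ratio [B_1MB_3]/[B_1B_2B_3] equals the barycentric coordinate of M at vertex B_2, which is 3/4.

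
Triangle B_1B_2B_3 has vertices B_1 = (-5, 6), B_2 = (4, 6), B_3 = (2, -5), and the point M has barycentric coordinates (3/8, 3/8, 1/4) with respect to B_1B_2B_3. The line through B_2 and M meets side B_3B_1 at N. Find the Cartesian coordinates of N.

Line B_2M meets B_3B_1 where the B_2-coordinate vanishes; zeroing M's B_2-weight and renormalizing leaves B_3, B_1-weights 1/4 : 3/8 → (2/5, 3/5).
So N = (2/5)·B_3 + (3/5)·B_1 = (-11/5, 8/5).

(-11/5, 8/5)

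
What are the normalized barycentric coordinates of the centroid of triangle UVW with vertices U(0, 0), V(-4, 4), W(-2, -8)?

The centroid is the average of the vertices, so each weight is 1/3.

(1/3, 1/3, 1/3)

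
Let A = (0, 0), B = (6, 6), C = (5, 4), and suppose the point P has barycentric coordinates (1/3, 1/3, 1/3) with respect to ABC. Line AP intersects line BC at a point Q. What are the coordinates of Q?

(11/2, 5)

Line AP meets BC where the A-coordinate vanishes; zeroing P's A-weight and renormalizing leaves B, C-weights 1/3 : 1/3 → (1/2, 1/2).
So Q = (1/2)·B + (1/2)·C = (11/2, 5).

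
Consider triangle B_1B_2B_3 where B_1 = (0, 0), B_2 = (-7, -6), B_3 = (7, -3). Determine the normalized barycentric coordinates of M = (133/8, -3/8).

(1/8, -3/4, 13/8)

Signed area of the reference triangle: [B_1B_2B_3] = ½·(0·(-6−(-3)) + (-7)·(-3−0) + 7·(0−(-6))) = ½·(0 + 21 + 42) = 63/2.
[MB_2B_3] = ½·((133/8)·(-6−(-3)) + (-7)·(-3−(-3/8)) + 7·(-3/8−(-6))) = ½·(-399/8 + 147/8 + 315/8) = 63/16, so the B_1-coordinate is (63/16)/(63/2) = 1/8.
[B_1MB_3] = ½·(0·(-3/8−(-3)) + (133/8)·(-3−0) + 7·(0−(-3/8))) = ½·(0 − 399/8 + 21/8) = -189/8, so the B_2-coordinate is -3/4.
[B_1B_2M] = ½·(0·(-6−(-3/8)) + (-7)·(-3/8−0) + (133/8)·(0−(-6))) = ½·(0 + 21/8 + 399/4) = 819/16, so the B_3-coordinate is 13/8.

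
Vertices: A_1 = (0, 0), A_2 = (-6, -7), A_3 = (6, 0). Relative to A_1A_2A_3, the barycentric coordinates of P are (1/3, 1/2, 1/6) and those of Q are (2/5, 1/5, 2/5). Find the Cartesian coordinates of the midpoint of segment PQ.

(-2/5, -49/20)

Barycentric coordinates of the midpoint are the average: (11/30, 7/20, 17/60).
Converting: (11/30)·A_1 + (7/20)·A_2 + (17/60)·A_3 = (-2/5, -49/20).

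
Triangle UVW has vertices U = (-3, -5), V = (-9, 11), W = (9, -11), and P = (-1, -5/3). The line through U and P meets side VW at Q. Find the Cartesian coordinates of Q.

Barycentric coordinates of P with respect to UVW: (1/3, 1/3, 1/3).
On side VW the U-coordinate is zero; dropping P's U-weight 1/3 and renormalizing the remaining 1/3 : 1/3 gives weights 1/2, 1/2 on V, W.
Q = (1/2)·(-9, 11) + (1/2)·(9, -11) = (0, 0).

(0, 0)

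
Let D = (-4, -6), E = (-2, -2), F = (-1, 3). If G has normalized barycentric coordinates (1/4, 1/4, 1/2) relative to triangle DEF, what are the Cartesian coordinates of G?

(-2, -1/2)

G = (1/4)·D + (1/4)·E + (1/2)·F.
x-coordinate: (1/4)·(-4) + (1/4)·(-2) + (1/2)·(-1) = -2.
y-coordinate: (1/4)·(-6) + (1/4)·(-2) + (1/2)·3 = -1/2.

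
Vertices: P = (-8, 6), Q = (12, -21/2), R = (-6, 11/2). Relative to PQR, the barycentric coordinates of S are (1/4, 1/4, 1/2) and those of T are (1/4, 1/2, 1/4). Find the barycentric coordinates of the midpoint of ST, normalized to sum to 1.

(1/4, 3/8, 3/8)

Since both coordinate triples sum to 1, the midpoint's barycentrics are the componentwise average.
(1/4+1/4)/2 = 1/4; similarly 3/8 and 3/8.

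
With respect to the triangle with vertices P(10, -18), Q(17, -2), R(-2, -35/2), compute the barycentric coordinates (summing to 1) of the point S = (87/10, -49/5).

(1/10, 1/2, 2/5)

Signed area of the reference triangle: [PQR] = ½·(10·(-2−(-35/2)) + 17·(-35/2−(-18)) + (-2)·(-18−(-2))) = ½·(155 + 17/2 + 32) = 391/4.
[SQR] = ½·((87/10)·(-2−(-35/2)) + 17·(-35/2−(-49/5)) + (-2)·(-49/5−(-2))) = ½·(2697/20 − 1309/10 + 78/5) = 391/40, so the P-coordinate is (391/40)/(391/4) = 1/10.
[PSR] = ½·(10·(-49/5−(-35/2)) + (87/10)·(-35/2−(-18)) + (-2)·(-18−(-49/5))) = ½·(77 + 87/20 + 82/5) = 391/8, so the Q-coordinate is 1/2.
[PQS] = ½·(10·(-2−(-49/5)) + 17·(-49/5−(-18)) + (87/10)·(-18−(-2))) = ½·(78 + 697/5 − 696/5) = 391/10, so the R-coordinate is 2/5.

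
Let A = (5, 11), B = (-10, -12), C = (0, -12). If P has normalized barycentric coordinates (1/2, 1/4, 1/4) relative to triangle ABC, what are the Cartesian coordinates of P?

(0, -1/2)

P = (1/2)·A + (1/4)·B + (1/4)·C.
x-coordinate: (1/2)·5 + (1/4)·(-10) + (1/4)·0 = 0.
y-coordinate: (1/2)·11 + (1/4)·(-12) + (1/4)·(-12) = -1/2.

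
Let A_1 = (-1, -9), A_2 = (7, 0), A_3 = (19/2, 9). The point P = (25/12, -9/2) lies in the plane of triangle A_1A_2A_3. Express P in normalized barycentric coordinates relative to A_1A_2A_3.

Signed area of the reference triangle: [A_1A_2A_3] = ½·((-1)·(0−9) + 7·(9−(-9)) + (19/2)·(-9−0)) = ½·(9 + 126 − 171/2) = 99/4.
[PA_2A_3] = ½·((25/12)·(0−9) + 7·(9−(-9/2)) + (19/2)·(-9/2−0)) = ½·(-75/4 + 189/2 − 171/4) = 33/2, so the A_1-coordinate is (33/2)/(99/4) = 2/3.
[A_1PA_3] = ½·((-1)·(-9/2−9) + (25/12)·(9−(-9)) + (19/2)·(-9−(-9/2))) = ½·(27/2 + 75/2 − 171/4) = 33/8, so the A_2-coordinate is 1/6.
[A_1A_2P] = ½·((-1)·(0−(-9/2)) + 7·(-9/2−(-9)) + (25/12)·(-9−0)) = ½·(-9/2 + 63/2 − 75/4) = 33/8, so the A_3-coordinate is 1/6.

(2/3, 1/6, 1/6)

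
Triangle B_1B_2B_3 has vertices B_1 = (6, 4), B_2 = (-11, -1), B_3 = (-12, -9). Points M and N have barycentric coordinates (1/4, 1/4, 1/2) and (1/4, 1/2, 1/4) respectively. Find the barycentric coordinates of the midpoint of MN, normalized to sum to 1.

(1/4, 3/8, 3/8)

Since both coordinate triples sum to 1, the midpoint's barycentrics are the componentwise average.
(1/4+1/4)/2 = 1/4; similarly 3/8 and 3/8.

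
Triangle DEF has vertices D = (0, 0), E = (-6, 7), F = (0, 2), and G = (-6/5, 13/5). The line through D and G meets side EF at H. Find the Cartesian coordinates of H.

(-3/2, 13/4)

Barycentric coordinates of G with respect to DEF: (1/5, 1/5, 3/5).
On side EF the D-coordinate is zero; dropping G's D-weight 1/5 and renormalizing the remaining 1/5 : 3/5 gives weights 1/4, 3/4 on E, F.
H = (1/4)·(-6, 7) + (3/4)·(0, 2) = (-3/2, 13/4).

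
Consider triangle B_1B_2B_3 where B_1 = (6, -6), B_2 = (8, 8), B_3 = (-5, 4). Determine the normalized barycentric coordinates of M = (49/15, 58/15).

(1/5, 7/15, 1/3)

Signed area of the reference triangle: [B_1B_2B_3] = ½·(6·(8−4) + 8·(4−(-6)) + (-5)·(-6−8)) = ½·(24 + 80 + 70) = 87.
[MB_2B_3] = ½·((49/15)·(8−4) + 8·(4−(58/15)) + (-5)·(58/15−8)) = ½·(196/15 + 16/15 + 62/3) = 87/5, so the B_1-coordinate is (87/5)/87 = 1/5.
[B_1MB_3] = ½·(6·(58/15−4) + (49/15)·(4−(-6)) + (-5)·(-6−(58/15))) = ½·(-4/5 + 98/3 + 148/3) = 203/5, so the B_2-coordinate is 7/15.
[B_1B_2M] = ½·(6·(8−(58/15)) + 8·(58/15−(-6)) + (49/15)·(-6−8)) = ½·(124/5 + 1184/15 − 686/15) = 29, so the B_3-coordinate is 1/3.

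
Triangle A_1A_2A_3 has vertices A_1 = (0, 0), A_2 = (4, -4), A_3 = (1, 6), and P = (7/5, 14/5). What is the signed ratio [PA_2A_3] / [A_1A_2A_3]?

[A_1A_2A_3] = ½·(0·(-4−6) + 4·(6−0) + 1·(0−(-4))) = ½·(0 + 24 + 4) = 14.
[PA_2A_3] = ½·((7/5)·(-4−6) + 4·(6−(14/5)) + 1·(14/5−(-4))) = ½·(-14 + 64/5 + 34/5) = 14/5, so the ratio is (14/5)/14 = 1/5.

1/5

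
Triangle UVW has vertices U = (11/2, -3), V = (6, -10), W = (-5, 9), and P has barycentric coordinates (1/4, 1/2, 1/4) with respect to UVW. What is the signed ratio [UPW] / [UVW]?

1/2

The signed ratio [UPW]/[UVW] equals the barycentric coordinate of P at vertex V, which is 1/2.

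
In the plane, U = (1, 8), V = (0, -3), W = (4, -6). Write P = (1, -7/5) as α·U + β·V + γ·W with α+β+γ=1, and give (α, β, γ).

Signed area of the reference triangle: [UVW] = ½·(1·(-3−(-6)) + 0·(-6−8) + 4·(8−(-3))) = ½·(3 + 0 + 44) = 47/2.
[PVW] = ½·(1·(-3−(-6)) + 0·(-6−(-7/5)) + 4·(-7/5−(-3))) = ½·(3 + 0 + 32/5) = 47/10, so the U-coordinate is (47/10)/(47/2) = 1/5.
[UPW] = ½·(1·(-7/5−(-6)) + 1·(-6−8) + 4·(8−(-7/5))) = ½·(23/5 − 14 + 188/5) = 141/10, so the V-coordinate is 3/5.
[UVP] = ½·(1·(-3−(-7/5)) + 0·(-7/5−8) + 1·(8−(-3))) = ½·(-8/5 + 0 + 11) = 47/10, so the W-coordinate is 1/5.

(1/5, 3/5, 1/5)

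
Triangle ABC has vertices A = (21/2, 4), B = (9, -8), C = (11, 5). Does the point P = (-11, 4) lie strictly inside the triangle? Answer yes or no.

no

Barycentric coordinates of P: (568/9, -43/9, -172/3).
The three coordinates are positive, negative, negative; a point is interior exactly when all three are positive.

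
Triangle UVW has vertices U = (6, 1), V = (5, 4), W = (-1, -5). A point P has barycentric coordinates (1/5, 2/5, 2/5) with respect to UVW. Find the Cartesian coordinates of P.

(14/5, -1/5)

P = (1/5)·U + (2/5)·V + (2/5)·W.
x-coordinate: (1/5)·6 + (2/5)·5 + (2/5)·(-1) = 14/5.
y-coordinate: (1/5)·1 + (2/5)·4 + (2/5)·(-5) = -1/5.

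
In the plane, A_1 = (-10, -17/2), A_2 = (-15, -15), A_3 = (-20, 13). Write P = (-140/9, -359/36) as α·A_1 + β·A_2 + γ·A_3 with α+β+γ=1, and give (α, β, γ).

Signed area of the reference triangle: [A_1A_2A_3] = ½·((-10)·(-15−13) + (-15)·(13−(-17/2)) + (-20)·(-17/2−(-15))) = ½·(280 − 645/2 − 130) = -345/4.
[PA_2A_3] = ½·((-140/9)·(-15−13) + (-15)·(13−(-359/36)) + (-20)·(-359/36−(-15))) = ½·(3920/9 − 4135/12 − 905/9) = -115/24, so the A_1-coordinate is (-115/24)/(-345/4) = 1/18.
[A_1PA_3] = ½·((-10)·(-359/36−13) + (-140/9)·(13−(-17/2)) + (-20)·(-17/2−(-359/36))) = ½·(4135/18 − 3010/9 − 265/9) = -805/12, so the A_2-coordinate is 7/9.
[A_1A_2P] = ½·((-10)·(-15−(-359/36)) + (-15)·(-359/36−(-17/2)) + (-140/9)·(-17/2−(-15))) = ½·(905/18 + 265/12 − 910/9) = -115/8, so the A_3-coordinate is 1/6.
Check: 1/18 + 7/9 + 1/6 = 1.

(1/18, 7/9, 1/6)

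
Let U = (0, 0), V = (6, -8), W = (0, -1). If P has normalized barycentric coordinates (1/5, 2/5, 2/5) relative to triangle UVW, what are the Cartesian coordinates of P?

P = (1/5)·U + (2/5)·V + (2/5)·W.
x-coordinate: (1/5)·0 + (2/5)·6 + (2/5)·0 = 12/5.
y-coordinate: (1/5)·0 + (2/5)·(-8) + (2/5)·(-1) = -18/5.

(12/5, -18/5)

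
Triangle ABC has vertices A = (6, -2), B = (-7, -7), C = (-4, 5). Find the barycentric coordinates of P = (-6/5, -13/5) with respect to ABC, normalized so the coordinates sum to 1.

(2/5, 2/5, 1/5)

Signed area of the reference triangle: [ABC] = ½·(6·(-7−5) + (-7)·(5−(-2)) + (-4)·(-2−(-7))) = ½·(-72 − 49 − 20) = -141/2.
[PBC] = ½·((-6/5)·(-7−5) + (-7)·(5−(-13/5)) + (-4)·(-13/5−(-7))) = ½·(72/5 − 266/5 − 88/5) = -141/5, so the A-coordinate is (-141/5)/(-141/2) = 2/5.
[APC] = ½·(6·(-13/5−5) + (-6/5)·(5−(-2)) + (-4)·(-2−(-13/5))) = ½·(-228/5 − 42/5 − 12/5) = -141/5, so the B-coordinate is 2/5.
[ABP] = ½·(6·(-7−(-13/5)) + (-7)·(-13/5−(-2)) + (-6/5)·(-2−(-7))) = ½·(-132/5 + 21/5 − 6) = -141/10, so the C-coordinate is 1/5.
Check: 2/5 + 2/5 + 1/5 = 1.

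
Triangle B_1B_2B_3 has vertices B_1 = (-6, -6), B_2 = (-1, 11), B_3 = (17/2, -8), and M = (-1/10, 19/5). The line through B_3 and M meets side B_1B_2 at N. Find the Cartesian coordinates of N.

Barycentric coordinates of M with respect to B_1B_2B_3: (1/5, 3/5, 1/5).
On side B_1B_2 the B_3-coordinate is zero; dropping M's B_3-weight 1/5 and renormalizing the remaining 1/5 : 3/5 gives weights 1/4, 3/4 on B_1, B_2.
N = (1/4)·(-6, -6) + (3/4)·(-1, 11) = (-9/4, 27/4).

(-9/4, 27/4)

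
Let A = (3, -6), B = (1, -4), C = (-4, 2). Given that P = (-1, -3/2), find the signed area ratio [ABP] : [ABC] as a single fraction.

[ABC] = ½·(3·(-4−2) + 1·(2−(-6)) + (-4)·(-6−(-4))) = ½·(-18 + 8 + 8) = -1.
[ABP] = ½·(3·(-4−(-3/2)) + 1·(-3/2−(-6)) + (-1)·(-6−(-4))) = ½·(-15/2 + 9/2 + 2) = -1/2, so the ratio is (-1/2)/(-1) = 1/2.

1/2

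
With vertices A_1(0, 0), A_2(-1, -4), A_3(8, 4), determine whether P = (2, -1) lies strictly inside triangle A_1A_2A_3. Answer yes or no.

yes

Barycentric coordinates of P: (3/28, 4/7, 9/28).
The three coordinates are positive, positive, positive; a point is interior exactly when all three are positive.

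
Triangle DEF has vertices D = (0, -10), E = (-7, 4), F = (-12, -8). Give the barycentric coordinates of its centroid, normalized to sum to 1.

(1/3, 1/3, 1/3)

The centroid is the average of the vertices, so each weight is 1/3.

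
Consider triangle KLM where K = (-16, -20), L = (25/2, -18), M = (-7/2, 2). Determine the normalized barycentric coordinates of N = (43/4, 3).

(-1/2, 1/2, 1)

Signed area of the reference triangle: [KLM] = ½·((-16)·(-18−2) + (25/2)·(2−(-20)) + (-7/2)·(-20−(-18))) = ½·(320 + 275 + 7) = 301.
[NLM] = ½·((43/4)·(-18−2) + (25/2)·(2−3) + (-7/2)·(3−(-18))) = ½·(-215 − 25/2 − 147/2) = -301/2, so the K-coordinate is (-301/2)/301 = -1/2.
[KNM] = ½·((-16)·(3−2) + (43/4)·(2−(-20)) + (-7/2)·(-20−3)) = ½·(-16 + 473/2 + 161/2) = 301/2, so the L-coordinate is 1/2.
[KLN] = ½·((-16)·(-18−3) + (25/2)·(3−(-20)) + (43/4)·(-20−(-18))) = ½·(336 + 575/2 − 43/2) = 301, so the M-coordinate is 1.
Check: -1/2 + 1/2 + 1 = 1.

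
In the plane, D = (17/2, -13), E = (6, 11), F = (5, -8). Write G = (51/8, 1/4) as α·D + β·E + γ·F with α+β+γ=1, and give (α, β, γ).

Signed area of the reference triangle: [DEF] = ½·((17/2)·(11−(-8)) + 6·(-8−(-13)) + 5·(-13−11)) = ½·(323/2 + 30 − 120) = 143/4.
[GEF] = ½·((51/8)·(11−(-8)) + 6·(-8−(1/4)) + 5·(1/4−11)) = ½·(969/8 − 99/2 − 215/4) = 143/16, so the D-coordinate is (143/16)/(143/4) = 1/4.
[DGF] = ½·((17/2)·(1/4−(-8)) + (51/8)·(-8−(-13)) + 5·(-13−(1/4))) = ½·(561/8 + 255/8 − 265/4) = 143/8, so the E-coordinate is 1/2.
[DEG] = ½·((17/2)·(11−(1/4)) + 6·(1/4−(-13)) + (51/8)·(-13−11)) = ½·(731/8 + 159/2 − 153) = 143/16, so the F-coordinate is 1/4.
Check: 1/4 + 1/2 + 1/4 = 1.

(1/4, 1/2, 1/4)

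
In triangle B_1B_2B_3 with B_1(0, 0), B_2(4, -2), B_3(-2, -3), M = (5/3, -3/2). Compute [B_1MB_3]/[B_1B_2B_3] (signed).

[B_1B_2B_3] = ½·(0·(-2−(-3)) + 4·(-3−0) + (-2)·(0−(-2))) = ½·(0 − 12 − 4) = -8.
[B_1MB_3] = ½·(0·(-3/2−(-3)) + (5/3)·(-3−0) + (-2)·(0−(-3/2))) = ½·(0 − 5 − 3) = -4, so the ratio is (-4)/(-8) = 1/2.

1/2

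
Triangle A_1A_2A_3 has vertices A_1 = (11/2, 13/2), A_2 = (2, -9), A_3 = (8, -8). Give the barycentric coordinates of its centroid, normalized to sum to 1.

(1/3, 1/3, 1/3)

The centroid is the average of the vertices, so each weight is 1/3.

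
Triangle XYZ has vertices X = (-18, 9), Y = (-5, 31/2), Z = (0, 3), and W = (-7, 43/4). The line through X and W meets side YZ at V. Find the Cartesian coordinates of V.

(-10/3, 34/3)

Barycentric coordinates of W with respect to XYZ: (1/4, 1/2, 1/4).
On side YZ the X-coordinate is zero; dropping W's X-weight 1/4 and renormalizing the remaining 1/2 : 1/4 gives weights 2/3, 1/3 on Y, Z.
V = (2/3)·(-5, 31/2) + (1/3)·(0, 3) = (-10/3, 34/3).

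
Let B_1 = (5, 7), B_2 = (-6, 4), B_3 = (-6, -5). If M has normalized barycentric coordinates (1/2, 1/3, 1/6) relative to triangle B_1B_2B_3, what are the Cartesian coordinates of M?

M = (1/2)·B_1 + (1/3)·B_2 + (1/6)·B_3.
x-coordinate: (1/2)·5 + (1/3)·(-6) + (1/6)·(-6) = -1/2.
y-coordinate: (1/2)·7 + (1/3)·4 + (1/6)·(-5) = 4.

(-1/2, 4)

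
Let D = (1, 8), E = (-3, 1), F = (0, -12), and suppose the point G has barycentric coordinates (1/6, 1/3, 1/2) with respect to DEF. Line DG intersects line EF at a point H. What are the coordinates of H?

(-6/5, -34/5)

Line DG meets EF where the D-coordinate vanishes; zeroing G's D-weight and renormalizing leaves E, F-weights 1/3 : 1/2 → (2/5, 3/5).
So H = (2/5)·E + (3/5)·F = (-6/5, -34/5).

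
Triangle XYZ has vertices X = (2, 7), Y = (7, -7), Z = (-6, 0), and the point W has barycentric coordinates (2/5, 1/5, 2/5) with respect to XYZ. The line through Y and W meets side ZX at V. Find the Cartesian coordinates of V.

Line YW meets ZX where the Y-coordinate vanishes; zeroing W's Y-weight and renormalizing leaves Z, X-weights 2/5 : 2/5 → (1/2, 1/2).
So V = (1/2)·Z + (1/2)·X = (-2, 7/2).

(-2, 7/2)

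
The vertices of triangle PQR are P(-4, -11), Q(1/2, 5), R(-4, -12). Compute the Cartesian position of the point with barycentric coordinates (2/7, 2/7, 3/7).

(-19/7, -48/7)

S = (2/7)·P + (2/7)·Q + (3/7)·R.
x-coordinate: (2/7)·(-4) + (2/7)·(1/2) + (3/7)·(-4) = -19/7.
y-coordinate: (2/7)·(-11) + (2/7)·5 + (3/7)·(-12) = -48/7.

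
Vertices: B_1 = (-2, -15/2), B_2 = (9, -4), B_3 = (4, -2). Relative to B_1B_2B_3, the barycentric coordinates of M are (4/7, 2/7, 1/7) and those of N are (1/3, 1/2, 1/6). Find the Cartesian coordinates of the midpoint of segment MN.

Barycentric coordinates of the midpoint are the average: (19/42, 11/28, 13/84).
Converting: (19/42)·B_1 + (11/28)·B_2 + (13/84)·B_3 = (13/4, -443/84).

(13/4, -443/84)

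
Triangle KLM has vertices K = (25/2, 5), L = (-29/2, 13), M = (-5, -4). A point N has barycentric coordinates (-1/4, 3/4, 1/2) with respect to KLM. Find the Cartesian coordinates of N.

N = (-1/4)·K + (3/4)·L + (1/2)·M.
x-coordinate: (-1/4)·(25/2) + (3/4)·(-29/2) + (1/2)·(-5) = -33/2.
y-coordinate: (-1/4)·5 + (3/4)·13 + (1/2)·(-4) = 13/2.

(-33/2, 13/2)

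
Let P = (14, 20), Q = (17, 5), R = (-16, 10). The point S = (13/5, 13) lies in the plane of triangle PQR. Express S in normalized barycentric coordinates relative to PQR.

Signed area of the reference triangle: [PQR] = ½·(14·(5−10) + 17·(10−20) + (-16)·(20−5)) = ½·(-70 − 170 − 240) = -240.
[SQR] = ½·((13/5)·(5−10) + 17·(10−13) + (-16)·(13−5)) = ½·(-13 − 51 − 128) = -96, so the P-coordinate is (-96)/(-240) = 2/5.
[PSR] = ½·(14·(13−10) + (13/5)·(10−20) + (-16)·(20−13)) = ½·(42 − 26 − 112) = -48, so the Q-coordinate is 1/5.
[PQS] = ½·(14·(5−13) + 17·(13−20) + (13/5)·(20−5)) = ½·(-112 − 119 + 39) = -96, so the R-coordinate is 2/5.

(2/5, 1/5, 2/5)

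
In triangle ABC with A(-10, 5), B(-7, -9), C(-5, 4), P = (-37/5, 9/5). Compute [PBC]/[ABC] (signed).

2/5

[ABC] = ½·((-10)·(-9−4) + (-7)·(4−5) + (-5)·(5−(-9))) = ½·(130 + 7 − 70) = 67/2.
[PBC] = ½·((-37/5)·(-9−4) + (-7)·(4−(9/5)) + (-5)·(9/5−(-9))) = ½·(481/5 − 77/5 − 54) = 67/5, so the ratio is (67/5)/(67/2) = 2/5.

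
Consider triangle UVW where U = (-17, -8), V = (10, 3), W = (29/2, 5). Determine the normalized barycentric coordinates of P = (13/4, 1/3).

(1/3, 1/6, 1/2)

Signed area of the reference triangle: [UVW] = ½·((-17)·(3−5) + 10·(5−(-8)) + (29/2)·(-8−3)) = ½·(34 + 130 − 319/2) = 9/4.
[PVW] = ½·((13/4)·(3−5) + 10·(5−(1/3)) + (29/2)·(1/3−3)) = ½·(-13/2 + 140/3 − 116/3) = 3/4, so the U-coordinate is (3/4)/(9/4) = 1/3.
[UPW] = ½·((-17)·(1/3−5) + (13/4)·(5−(-8)) + (29/2)·(-8−(1/3))) = ½·(238/3 + 169/4 − 725/6) = 3/8, so the V-coordinate is 1/6.
[UVP] = ½·((-17)·(3−(1/3)) + 10·(1/3−(-8)) + (13/4)·(-8−3)) = ½·(-136/3 + 250/3 − 143/4) = 9/8, so the W-coordinate is 1/2.
Check: 1/3 + 1/6 + 1/2 = 1.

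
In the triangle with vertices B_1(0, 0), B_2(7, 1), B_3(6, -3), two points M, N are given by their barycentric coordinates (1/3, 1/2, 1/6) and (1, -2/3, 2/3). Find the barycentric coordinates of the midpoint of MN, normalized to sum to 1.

Since both coordinate triples sum to 1, the midpoint's barycentrics are the componentwise average.
(1/3+1)/2 = 2/3; similarly -1/12 and 5/12.

(2/3, -1/12, 5/12)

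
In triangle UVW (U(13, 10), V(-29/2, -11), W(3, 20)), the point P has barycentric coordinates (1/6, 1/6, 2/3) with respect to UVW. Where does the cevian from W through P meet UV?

(-3/4, -1/2)

Line WP meets UV where the W-coordinate vanishes; zeroing P's W-weight and renormalizing leaves U, V-weights 1/6 : 1/6 → (1/2, 1/2).
So Q = (1/2)·U + (1/2)·V = (-3/4, -1/2).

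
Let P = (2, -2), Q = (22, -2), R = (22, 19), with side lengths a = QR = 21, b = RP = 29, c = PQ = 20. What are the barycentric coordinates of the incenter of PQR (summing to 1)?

The incenter has barycentric coordinates proportional to the opposite side lengths: (21 : 29 : 20).
Normalizing by 21+29+20 = 70 gives (3/10, 29/70, 2/7).

(3/10, 29/70, 2/7)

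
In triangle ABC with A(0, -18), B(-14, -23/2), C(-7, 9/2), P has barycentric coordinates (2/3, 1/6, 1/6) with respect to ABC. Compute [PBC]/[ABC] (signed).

The signed ratio [PBC]/[ABC] equals the barycentric coordinate of P at vertex A, which is 2/3.

2/3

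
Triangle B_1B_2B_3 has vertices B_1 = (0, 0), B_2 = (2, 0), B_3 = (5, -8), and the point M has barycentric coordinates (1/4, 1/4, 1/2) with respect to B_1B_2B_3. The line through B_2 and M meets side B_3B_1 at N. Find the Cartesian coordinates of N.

Line B_2M meets B_3B_1 where the B_2-coordinate vanishes; zeroing M's B_2-weight and renormalizing leaves B_3, B_1-weights 1/2 : 1/4 → (2/3, 1/3).
So N = (2/3)·B_3 + (1/3)·B_1 = (10/3, -16/3).

(10/3, -16/3)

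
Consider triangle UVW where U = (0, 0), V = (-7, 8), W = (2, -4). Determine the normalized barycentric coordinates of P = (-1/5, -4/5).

(1/5, 1/5, 3/5)

Signed area of the reference triangle: [UVW] = ½·(0·(8−(-4)) + (-7)·(-4−0) + 2·(0−8)) = ½·(0 + 28 − 16) = 6.
[PVW] = ½·((-1/5)·(8−(-4)) + (-7)·(-4−(-4/5)) + 2·(-4/5−8)) = ½·(-12/5 + 112/5 − 88/5) = 6/5, so the U-coordinate is (6/5)/6 = 1/5.
[UPW] = ½·(0·(-4/5−(-4)) + (-1/5)·(-4−0) + 2·(0−(-4/5))) = ½·(0 + 4/5 + 8/5) = 6/5, so the V-coordinate is 1/5.
[UVP] = ½·(0·(8−(-4/5)) + (-7)·(-4/5−0) + (-1/5)·(0−8)) = ½·(0 + 28/5 + 8/5) = 18/5, so the W-coordinate is 3/5.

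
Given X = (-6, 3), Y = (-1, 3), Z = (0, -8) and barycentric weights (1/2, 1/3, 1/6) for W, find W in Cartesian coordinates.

W = (1/2)·X + (1/3)·Y + (1/6)·Z.
x-coordinate: (1/2)·(-6) + (1/3)·(-1) + (1/6)·0 = -10/3.
y-coordinate: (1/2)·3 + (1/3)·3 + (1/6)·(-8) = 7/6.

(-10/3, 7/6)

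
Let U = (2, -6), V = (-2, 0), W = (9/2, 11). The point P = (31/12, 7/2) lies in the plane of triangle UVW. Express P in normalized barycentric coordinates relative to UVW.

Signed area of the reference triangle: [UVW] = ½·(2·(0−11) + (-2)·(11−(-6)) + (9/2)·(-6−0)) = ½·(-22 − 34 − 27) = -83/2.
[PVW] = ½·((31/12)·(0−11) + (-2)·(11−(7/2)) + (9/2)·(7/2−0)) = ½·(-341/12 − 15 + 63/4) = -83/6, so the U-coordinate is (-83/6)/(-83/2) = 1/3.
[UPW] = ½·(2·(7/2−11) + (31/12)·(11−(-6)) + (9/2)·(-6−(7/2))) = ½·(-15 + 527/12 − 171/4) = -83/12, so the V-coordinate is 1/6.
[UVP] = ½·(2·(0−(7/2)) + (-2)·(7/2−(-6)) + (31/12)·(-6−0)) = ½·(-7 − 19 − 31/2) = -83/4, so the W-coordinate is 1/2.

(1/3, 1/6, 1/2)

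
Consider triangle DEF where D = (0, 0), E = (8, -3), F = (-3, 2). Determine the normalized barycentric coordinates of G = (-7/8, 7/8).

Signed area of the reference triangle: [DEF] = ½·(0·(-3−2) + 8·(2−0) + (-3)·(0−(-3))) = ½·(0 + 16 − 9) = 7/2.
[GEF] = ½·((-7/8)·(-3−2) + 8·(2−(7/8)) + (-3)·(7/8−(-3))) = ½·(35/8 + 9 − 93/8) = 7/8, so the D-coordinate is (7/8)/(7/2) = 1/4.
[DGF] = ½·(0·(7/8−2) + (-7/8)·(2−0) + (-3)·(0−(7/8))) = ½·(0 − 7/4 + 21/8) = 7/16, so the E-coordinate is 1/8.
[DEG] = ½·(0·(-3−(7/8)) + 8·(7/8−0) + (-7/8)·(0−(-3))) = ½·(0 + 7 − 21/8) = 35/16, so the F-coordinate is 5/8.
Check: 1/4 + 1/8 + 5/8 = 1.

(1/4, 1/8, 5/8)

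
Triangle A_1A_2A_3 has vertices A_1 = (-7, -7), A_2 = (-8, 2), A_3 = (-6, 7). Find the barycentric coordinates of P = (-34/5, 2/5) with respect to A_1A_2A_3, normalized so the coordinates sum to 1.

(2/5, 1/5, 2/5)

Signed area of the reference triangle: [A_1A_2A_3] = ½·((-7)·(2−7) + (-8)·(7−(-7)) + (-6)·(-7−2)) = ½·(35 − 112 + 54) = -23/2.
[PA_2A_3] = ½·((-34/5)·(2−7) + (-8)·(7−(2/5)) + (-6)·(2/5−2)) = ½·(34 − 264/5 + 48/5) = -23/5, so the A_1-coordinate is (-23/5)/(-23/2) = 2/5.
[A_1PA_3] = ½·((-7)·(2/5−7) + (-34/5)·(7−(-7)) + (-6)·(-7−(2/5))) = ½·(231/5 − 476/5 + 222/5) = -23/10, so the A_2-coordinate is 1/5.
[A_1A_2P] = ½·((-7)·(2−(2/5)) + (-8)·(2/5−(-7)) + (-34/5)·(-7−2)) = ½·(-56/5 − 296/5 + 306/5) = -23/5, so the A_3-coordinate is 2/5.
Check: 2/5 + 1/5 + 2/5 = 1.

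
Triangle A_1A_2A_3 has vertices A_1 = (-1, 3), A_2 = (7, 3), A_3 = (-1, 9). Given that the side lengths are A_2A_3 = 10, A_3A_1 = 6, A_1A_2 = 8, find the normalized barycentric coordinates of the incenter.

The incenter has barycentric coordinates proportional to the opposite side lengths: (10 : 6 : 8).
Normalizing by 10+6+8 = 24 gives (5/12, 1/4, 1/3).

(5/12, 1/4, 1/3)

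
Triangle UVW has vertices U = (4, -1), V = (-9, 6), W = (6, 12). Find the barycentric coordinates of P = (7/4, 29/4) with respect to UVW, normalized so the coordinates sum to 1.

Signed area of the reference triangle: [UVW] = ½·(4·(6−12) + (-9)·(12−(-1)) + 6·(-1−6)) = ½·(-24 − 117 − 42) = -183/2.
[PVW] = ½·((7/4)·(6−12) + (-9)·(12−(29/4)) + 6·(29/4−6)) = ½·(-21/2 − 171/4 + 15/2) = -183/8, so the U-coordinate is (-183/8)/(-183/2) = 1/4.
[UPW] = ½·(4·(29/4−12) + (7/4)·(12−(-1)) + 6·(-1−(29/4))) = ½·(-19 + 91/4 − 99/2) = -183/8, so the V-coordinate is 1/4.
[UVP] = ½·(4·(6−(29/4)) + (-9)·(29/4−(-1)) + (7/4)·(-1−6)) = ½·(-5 − 297/4 − 49/4) = -183/4, so the W-coordinate is 1/2.

(1/4, 1/4, 1/2)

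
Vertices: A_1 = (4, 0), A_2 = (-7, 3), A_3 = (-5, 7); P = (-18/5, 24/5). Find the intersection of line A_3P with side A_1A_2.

Barycentric coordinates of P with respect to A_1A_2A_3: (1/5, 1/5, 3/5).
On side A_1A_2 the A_3-coordinate is zero; dropping P's A_3-weight 3/5 and renormalizing the remaining 1/5 : 1/5 gives weights 1/2, 1/2 on A_1, A_2.
Q = (1/2)·(4, 0) + (1/2)·(-7, 3) = (-3/2, 3/2).

(-3/2, 3/2)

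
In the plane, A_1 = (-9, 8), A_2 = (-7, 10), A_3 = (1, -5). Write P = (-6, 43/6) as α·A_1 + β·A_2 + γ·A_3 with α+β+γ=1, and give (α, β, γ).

Signed area of the reference triangle: [A_1A_2A_3] = ½·((-9)·(10−(-5)) + (-7)·(-5−8) + 1·(8−10)) = ½·(-135 + 91 − 2) = -23.
[PA_2A_3] = ½·((-6)·(10−(-5)) + (-7)·(-5−(43/6)) + 1·(43/6−10)) = ½·(-90 + 511/6 − 17/6) = -23/6, so the A_1-coordinate is (-23/6)/(-23) = 1/6.
[A_1PA_3] = ½·((-9)·(43/6−(-5)) + (-6)·(-5−8) + 1·(8−(43/6))) = ½·(-219/2 + 78 + 5/6) = -46/3, so the A_2-coordinate is 2/3.
[A_1A_2P] = ½·((-9)·(10−(43/6)) + (-7)·(43/6−8) + (-6)·(8−10)) = ½·(-51/2 + 35/6 + 12) = -23/6, so the A_3-coordinate is 1/6.
Check: 1/6 + 2/3 + 1/6 = 1.

(1/6, 2/3, 1/6)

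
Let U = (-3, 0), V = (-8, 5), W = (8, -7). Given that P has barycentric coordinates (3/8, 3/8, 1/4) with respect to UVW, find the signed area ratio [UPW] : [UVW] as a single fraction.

The signed ratio [UPW]/[UVW] equals the barycentric coordinate of P at vertex V, which is 3/8.

3/8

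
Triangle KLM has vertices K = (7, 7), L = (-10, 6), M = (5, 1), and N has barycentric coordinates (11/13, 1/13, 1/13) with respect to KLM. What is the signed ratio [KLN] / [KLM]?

1/13

The signed ratio [KLN]/[KLM] equals the barycentric coordinate of N at vertex M, which is 1/13.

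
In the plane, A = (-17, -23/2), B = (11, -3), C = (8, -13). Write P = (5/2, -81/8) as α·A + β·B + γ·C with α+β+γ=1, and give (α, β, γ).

Signed area of the reference triangle: [ABC] = ½·((-17)·(-3−(-13)) + 11·(-13−(-23/2)) + 8·(-23/2−(-3))) = ½·(-170 − 33/2 − 68) = -509/4.
[PBC] = ½·((5/2)·(-3−(-13)) + 11·(-13−(-81/8)) + 8·(-81/8−(-3))) = ½·(25 − 253/8 − 57) = -509/16, so the A-coordinate is (-509/16)/(-509/4) = 1/4.
[APC] = ½·((-17)·(-81/8−(-13)) + (5/2)·(-13−(-23/2)) + 8·(-23/2−(-81/8))) = ½·(-391/8 − 15/4 − 11) = -509/16, so the B-coordinate is 1/4.
[ABP] = ½·((-17)·(-3−(-81/8)) + 11·(-81/8−(-23/2)) + (5/2)·(-23/2−(-3))) = ½·(-969/8 + 121/8 − 85/4) = -509/8, so the C-coordinate is 1/2.
Check: 1/4 + 1/4 + 1/2 = 1.

(1/4, 1/4, 1/2)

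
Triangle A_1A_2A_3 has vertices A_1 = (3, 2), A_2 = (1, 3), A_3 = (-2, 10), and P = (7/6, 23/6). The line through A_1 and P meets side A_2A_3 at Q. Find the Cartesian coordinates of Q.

(1/4, 19/4)

Barycentric coordinates of P with respect to A_1A_2A_3: (1/3, 1/2, 1/6).
On side A_2A_3 the A_1-coordinate is zero; dropping P's A_1-weight 1/3 and renormalizing the remaining 1/2 : 1/6 gives weights 3/4, 1/4 on A_2, A_3.
Q = (3/4)·(1, 3) + (1/4)·(-2, 10) = (1/4, 19/4).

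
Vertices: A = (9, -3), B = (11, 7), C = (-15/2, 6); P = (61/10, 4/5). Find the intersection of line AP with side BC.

(7/4, 13/2)

Barycentric coordinates of P with respect to ABC: (3/5, 1/5, 1/5).
On side BC the A-coordinate is zero; dropping P's A-weight 3/5 and renormalizing the remaining 1/5 : 1/5 gives weights 1/2, 1/2 on B, C.
Q = (1/2)·(11, 7) + (1/2)·(-15/2, 6) = (7/4, 13/2).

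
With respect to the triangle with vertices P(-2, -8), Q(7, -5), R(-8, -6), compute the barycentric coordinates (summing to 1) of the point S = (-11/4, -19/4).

Signed area of the reference triangle: [PQR] = ½·((-2)·(-5−(-6)) + 7·(-6−(-8)) + (-8)·(-8−(-5))) = ½·(-2 + 14 + 24) = 18.
[SQR] = ½·((-11/4)·(-5−(-6)) + 7·(-6−(-19/4)) + (-8)·(-19/4−(-5))) = ½·(-11/4 − 35/4 − 2) = -27/4, so the P-coordinate is (-27/4)/18 = -3/8.
[PSR] = ½·((-2)·(-19/4−(-6)) + (-11/4)·(-6−(-8)) + (-8)·(-8−(-19/4))) = ½·(-5/2 − 11/2 + 26) = 9, so the Q-coordinate is 1/2.
[PQS] = ½·((-2)·(-5−(-19/4)) + 7·(-19/4−(-8)) + (-11/4)·(-8−(-5))) = ½·(1/2 + 91/4 + 33/4) = 63/4, so the R-coordinate is 7/8.

(-3/8, 1/2, 7/8)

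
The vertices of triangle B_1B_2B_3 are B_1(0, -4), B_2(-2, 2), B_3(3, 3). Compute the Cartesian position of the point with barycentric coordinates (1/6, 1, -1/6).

(-5/2, 5/6)

M = (1/6)·B_1 + 1·B_2 + (-1/6)·B_3.
x-coordinate: (1/6)·0 + 1·(-2) + (-1/6)·3 = -5/2.
y-coordinate: (1/6)·(-4) + 1·2 + (-1/6)·3 = 5/6.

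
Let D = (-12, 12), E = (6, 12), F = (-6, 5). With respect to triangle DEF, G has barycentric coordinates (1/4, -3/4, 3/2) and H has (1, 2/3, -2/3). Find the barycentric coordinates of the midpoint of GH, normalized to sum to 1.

Since both coordinate triples sum to 1, the midpoint's barycentrics are the componentwise average.
(1/4+1)/2 = 5/8; similarly -1/24 and 5/12.

(5/8, -1/24, 5/12)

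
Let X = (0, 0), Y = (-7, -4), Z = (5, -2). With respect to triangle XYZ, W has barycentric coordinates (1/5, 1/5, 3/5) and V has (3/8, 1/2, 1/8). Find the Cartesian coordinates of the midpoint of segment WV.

Barycentric coordinates of the midpoint are the average: (23/80, 7/20, 29/80).
Converting: (23/80)·X + (7/20)·Y + (29/80)·Z = (-51/80, -17/8).

(-51/80, -17/8)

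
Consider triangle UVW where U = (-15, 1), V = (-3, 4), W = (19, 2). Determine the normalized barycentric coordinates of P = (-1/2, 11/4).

Signed area of the reference triangle: [UVW] = ½·((-15)·(4−2) + (-3)·(2−1) + 19·(1−4)) = ½·(-30 − 3 − 57) = -45.
[PVW] = ½·((-1/2)·(4−2) + (-3)·(2−(11/4)) + 19·(11/4−4)) = ½·(-1 + 9/4 − 95/4) = -45/4, so the U-coordinate is (-45/4)/(-45) = 1/4.
[UPW] = ½·((-15)·(11/4−2) + (-1/2)·(2−1) + 19·(1−(11/4))) = ½·(-45/4 − 1/2 − 133/4) = -45/2, so the V-coordinate is 1/2.
[UVP] = ½·((-15)·(4−(11/4)) + (-3)·(11/4−1) + (-1/2)·(1−4)) = ½·(-75/4 − 21/4 + 3/2) = -45/4, so the W-coordinate is 1/4.

(1/4, 1/2, 1/4)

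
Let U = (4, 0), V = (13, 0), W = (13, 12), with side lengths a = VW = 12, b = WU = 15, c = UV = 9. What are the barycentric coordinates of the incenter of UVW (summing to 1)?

The incenter has barycentric coordinates proportional to the opposite side lengths: (12 : 15 : 9).
Normalizing by 12+15+9 = 36 gives (1/3, 5/12, 1/4).

(1/3, 5/12, 1/4)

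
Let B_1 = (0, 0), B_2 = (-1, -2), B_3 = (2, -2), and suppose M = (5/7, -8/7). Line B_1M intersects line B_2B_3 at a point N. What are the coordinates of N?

(5/4, -2)

Barycentric coordinates of M with respect to B_1B_2B_3: (3/7, 1/7, 3/7).
On side B_2B_3 the B_1-coordinate is zero; dropping M's B_1-weight 3/7 and renormalizing the remaining 1/7 : 3/7 gives weights 1/4, 3/4 on B_2, B_3.
N = (1/4)·(-1, -2) + (3/4)·(2, -2) = (5/4, -2).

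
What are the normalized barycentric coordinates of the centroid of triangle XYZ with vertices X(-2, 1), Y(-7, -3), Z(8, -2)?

(1/3, 1/3, 1/3)

The centroid is the average of the vertices, so each weight is 1/3.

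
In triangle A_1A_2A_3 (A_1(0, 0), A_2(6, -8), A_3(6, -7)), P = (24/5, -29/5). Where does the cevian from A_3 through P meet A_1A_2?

Barycentric coordinates of P with respect to A_1A_2A_3: (1/5, 1/5, 3/5).
On side A_1A_2 the A_3-coordinate is zero; dropping P's A_3-weight 3/5 and renormalizing the remaining 1/5 : 1/5 gives weights 1/2, 1/2 on A_1, A_2.
Q = (1/2)·(0, 0) + (1/2)·(6, -8) = (3, -4).

(3, -4)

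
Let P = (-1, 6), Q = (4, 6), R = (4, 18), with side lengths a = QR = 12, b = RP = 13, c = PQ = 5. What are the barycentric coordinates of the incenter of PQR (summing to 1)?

The incenter has barycentric coordinates proportional to the opposite side lengths: (12 : 13 : 5).
Normalizing by 12+13+5 = 30 gives (2/5, 13/30, 1/6).

(2/5, 13/30, 1/6)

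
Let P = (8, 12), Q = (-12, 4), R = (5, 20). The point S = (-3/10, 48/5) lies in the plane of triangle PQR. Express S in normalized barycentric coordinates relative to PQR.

(1/2, 2/5, 1/10)

Signed area of the reference triangle: [PQR] = ½·(8·(4−20) + (-12)·(20−12) + 5·(12−4)) = ½·(-128 − 96 + 40) = -92.
[SQR] = ½·((-3/10)·(4−20) + (-12)·(20−(48/5)) + 5·(48/5−4)) = ½·(24/5 − 624/5 + 28) = -46, so the P-coordinate is (-46)/(-92) = 1/2.
[PSR] = ½·(8·(48/5−20) + (-3/10)·(20−12) + 5·(12−(48/5))) = ½·(-416/5 − 12/5 + 12) = -184/5, so the Q-coordinate is 2/5.
[PQS] = ½·(8·(4−(48/5)) + (-12)·(48/5−12) + (-3/10)·(12−4)) = ½·(-224/5 + 144/5 − 12/5) = -46/5, so the R-coordinate is 1/10.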